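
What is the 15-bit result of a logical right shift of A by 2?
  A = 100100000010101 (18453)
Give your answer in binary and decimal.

Logical shift right by 2: drop the bottom 2 bit(s), prepend 2 zero(s) on the left.
  100100000010101  ->  keep [1001000000101], discard [01], prepend 00
= 001001000000101

Answer: 001001000000101 (4613)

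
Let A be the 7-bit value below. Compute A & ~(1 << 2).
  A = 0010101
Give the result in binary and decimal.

Mask = ~(1 << 2) = 1111011
Bit 2 of A is 1, so AND-ing with the mask clears it to 0.
  0010101
& 1111011
---------
  0010001

Answer: 0010001 (17)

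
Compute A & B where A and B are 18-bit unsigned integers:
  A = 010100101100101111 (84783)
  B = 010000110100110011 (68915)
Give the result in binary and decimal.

Apply & to each column (1 only where both bits are 1):
  010100101100101111
& 010000110100110011
--------------------
  010000100100100011

Answer: 010000100100100011 (67875)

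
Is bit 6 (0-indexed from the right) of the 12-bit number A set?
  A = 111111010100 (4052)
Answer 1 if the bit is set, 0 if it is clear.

Bit 6 is the 7th from the right.
  111111010100
       ^
That bit is 1.

Answer: 1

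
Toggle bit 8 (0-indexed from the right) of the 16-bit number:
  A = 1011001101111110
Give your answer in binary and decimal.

Mask = 1 << 8 = 0000000100000000
Bit 8 of A is 1; XOR with the mask flips it to 0.
  1011001101111110
^ 0000000100000000
------------------
  1011001001111110

Answer: 1011001001111110 (45694)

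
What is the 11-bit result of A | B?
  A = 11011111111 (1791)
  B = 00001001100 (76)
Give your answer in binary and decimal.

Apply | to each column (1 where either bit is 1):
  11011111111
| 00001001100
-------------
  11011111111

Answer: 11011111111 (1791)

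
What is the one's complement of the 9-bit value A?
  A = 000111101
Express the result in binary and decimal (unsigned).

Flip each bit (0->1, 1->0):
  000111101
  111000010

Answer: 111000010 (450)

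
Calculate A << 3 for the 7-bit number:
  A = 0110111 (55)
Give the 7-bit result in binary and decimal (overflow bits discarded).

Shift left by 3: drop the top 3 bit(s), append 3 zero(s) on the right.
  0110111  ->  discard [011], keep [0111], append 000
= 0111000

Answer: 0111000 (56)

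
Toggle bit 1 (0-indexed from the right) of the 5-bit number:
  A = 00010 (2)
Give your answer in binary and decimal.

Mask = 1 << 1 = 00010
Bit 1 of A is 1; XOR with the mask flips it to 0.
  00010
^ 00010
-------
  00000

Answer: 00000 (0)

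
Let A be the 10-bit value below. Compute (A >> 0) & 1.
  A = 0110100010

Bit 0 is the 1st from the right.
  0110100010
           ^
That bit is 0.

Answer: 0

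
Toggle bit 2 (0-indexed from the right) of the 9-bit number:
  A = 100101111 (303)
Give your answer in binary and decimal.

Mask = 1 << 2 = 000000100
Bit 2 of A is 1; XOR with the mask flips it to 0.
  100101111
^ 000000100
-----------
  100101011

Answer: 100101011 (299)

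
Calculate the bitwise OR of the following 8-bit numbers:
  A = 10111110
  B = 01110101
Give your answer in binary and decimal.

Apply | to each column (1 where either bit is 1):
  10111110
| 01110101
----------
  11111111

Answer: 11111111 (255)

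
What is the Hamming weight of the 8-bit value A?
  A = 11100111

11100111
1-bits at positions (from bit 0 = LSB): 0, 1, 2, 5, 6, 7
Count = 6

Answer: 6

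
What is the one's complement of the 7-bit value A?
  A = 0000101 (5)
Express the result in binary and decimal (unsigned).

Flip each bit (0->1, 1->0):
  0000101
  1111010

Answer: 1111010 (122)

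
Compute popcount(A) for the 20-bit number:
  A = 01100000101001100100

01100000101001100100
1-bits at positions (from bit 0 = LSB): 2, 5, 6, 9, 11, 17, 18
Count = 7

Answer: 7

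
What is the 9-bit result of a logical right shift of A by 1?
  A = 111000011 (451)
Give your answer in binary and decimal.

Logical shift right by 1: drop the bottom 1 bit(s), prepend 1 zero(s) on the left.
  111000011  ->  keep [11100001], discard [1], prepend 0
= 011100001

Answer: 011100001 (225)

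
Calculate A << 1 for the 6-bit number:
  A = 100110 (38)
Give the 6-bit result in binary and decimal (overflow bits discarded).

Shift left by 1: drop the top 1 bit(s), append 1 zero(s) on the right.
  100110  ->  discard [1], keep [00110], append 0
= 001100

Answer: 001100 (12)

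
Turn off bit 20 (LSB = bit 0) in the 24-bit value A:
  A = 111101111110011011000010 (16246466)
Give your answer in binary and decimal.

Mask = ~(1 << 20) = 111011111111111111111111
Bit 20 of A is 1, so AND-ing with the mask clears it to 0.
  111101111110011011000010
& 111011111111111111111111
--------------------------
  111001111110011011000010

Answer: 111001111110011011000010 (15197890)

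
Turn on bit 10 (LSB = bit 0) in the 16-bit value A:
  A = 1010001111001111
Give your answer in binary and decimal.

Mask = 1 << 10 = 0000010000000000
Bit 10 of A is 0, so OR-ing with the mask flips it to 1.
  1010001111001111
| 0000010000000000
------------------
  1010011111001111

Answer: 1010011111001111 (42959)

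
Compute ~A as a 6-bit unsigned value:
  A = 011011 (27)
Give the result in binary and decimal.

Flip each bit (0->1, 1->0):
  011011
  100100

Answer: 100100 (36)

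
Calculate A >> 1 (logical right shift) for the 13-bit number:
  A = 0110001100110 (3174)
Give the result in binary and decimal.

Logical shift right by 1: drop the bottom 1 bit(s), prepend 1 zero(s) on the left.
  0110001100110  ->  keep [011000110011], discard [0], prepend 0
= 0011000110011

Answer: 0011000110011 (1587)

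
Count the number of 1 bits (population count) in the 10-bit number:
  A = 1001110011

1001110011
1-bits at positions (from bit 0 = LSB): 0, 1, 4, 5, 6, 9
Count = 6

Answer: 6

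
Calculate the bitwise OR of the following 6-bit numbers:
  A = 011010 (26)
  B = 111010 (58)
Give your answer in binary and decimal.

Apply | to each column (1 where either bit is 1):
  011010
| 111010
--------
  111010

Answer: 111010 (58)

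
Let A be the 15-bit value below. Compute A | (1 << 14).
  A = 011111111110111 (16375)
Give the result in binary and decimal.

Mask = 1 << 14 = 100000000000000
Bit 14 of A is 0, so OR-ing with the mask flips it to 1.
  011111111110111
| 100000000000000
-----------------
  111111111110111

Answer: 111111111110111 (32759)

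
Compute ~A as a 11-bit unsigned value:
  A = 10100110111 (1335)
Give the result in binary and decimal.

Flip each bit (0->1, 1->0):
  10100110111
  01011001000

Answer: 01011001000 (712)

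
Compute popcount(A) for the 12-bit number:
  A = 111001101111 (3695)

111001101111
1-bits at positions (from bit 0 = LSB): 0, 1, 2, 3, 5, 6, 9, 10, 11
Count = 9

Answer: 9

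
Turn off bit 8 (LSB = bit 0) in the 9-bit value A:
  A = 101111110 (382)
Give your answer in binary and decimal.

Mask = ~(1 << 8) = 011111111
Bit 8 of A is 1, so AND-ing with the mask clears it to 0.
  101111110
& 011111111
-----------
  001111110

Answer: 001111110 (126)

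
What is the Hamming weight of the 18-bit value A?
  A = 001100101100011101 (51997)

001100101100011101
1-bits at positions (from bit 0 = LSB): 0, 2, 3, 4, 8, 9, 11, 14, 15
Count = 9

Answer: 9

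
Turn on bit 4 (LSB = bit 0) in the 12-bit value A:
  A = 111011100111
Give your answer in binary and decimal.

Mask = 1 << 4 = 000000010000
Bit 4 of A is 0, so OR-ing with the mask flips it to 1.
  111011100111
| 000000010000
--------------
  111011110111

Answer: 111011110111 (3831)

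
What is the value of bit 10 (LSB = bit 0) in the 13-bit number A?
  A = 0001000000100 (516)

Bit 10 is the 11th from the right.
  0001000000100
    ^
That bit is 0.

Answer: 0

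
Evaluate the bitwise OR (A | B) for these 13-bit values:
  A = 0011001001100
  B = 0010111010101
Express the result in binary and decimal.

Apply | to each column (1 where either bit is 1):
  0011001001100
| 0010111010101
---------------
  0011111011101

Answer: 0011111011101 (2013)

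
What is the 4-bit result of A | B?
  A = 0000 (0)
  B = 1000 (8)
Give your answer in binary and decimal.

Apply | to each column (1 where either bit is 1):
  0000
| 1000
------
  1000

Answer: 1000 (8)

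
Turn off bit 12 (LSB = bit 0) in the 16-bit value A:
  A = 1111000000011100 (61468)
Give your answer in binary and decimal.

Mask = ~(1 << 12) = 1110111111111111
Bit 12 of A is 1, so AND-ing with the mask clears it to 0.
  1111000000011100
& 1110111111111111
------------------
  1110000000011100

Answer: 1110000000011100 (57372)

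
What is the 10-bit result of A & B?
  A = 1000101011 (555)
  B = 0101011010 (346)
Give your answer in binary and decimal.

Apply & to each column (1 only where both bits are 1):
  1000101011
& 0101011010
------------
  0000001010

Answer: 0000001010 (10)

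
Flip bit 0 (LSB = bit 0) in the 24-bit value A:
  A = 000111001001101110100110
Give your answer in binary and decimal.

Mask = 1 << 0 = 000000000000000000000001
Bit 0 of A is 0; XOR with the mask flips it to 1.
  000111001001101110100110
^ 000000000000000000000001
--------------------------
  000111001001101110100111

Answer: 000111001001101110100111 (1874855)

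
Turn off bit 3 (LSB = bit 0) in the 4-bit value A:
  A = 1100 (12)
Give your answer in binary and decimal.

Mask = ~(1 << 3) = 0111
Bit 3 of A is 1, so AND-ing with the mask clears it to 0.
  1100
& 0111
------
  0100

Answer: 0100 (4)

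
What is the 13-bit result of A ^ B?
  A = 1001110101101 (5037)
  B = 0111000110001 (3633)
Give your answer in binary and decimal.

Apply ^ to each column (1 where bits differ):
  1001110101101
^ 0111000110001
---------------
  1110110011100

Answer: 1110110011100 (7580)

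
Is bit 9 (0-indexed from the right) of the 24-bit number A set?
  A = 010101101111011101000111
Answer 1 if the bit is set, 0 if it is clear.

Bit 9 is the 10th from the right.
  010101101111011101000111
                ^
That bit is 1.

Answer: 1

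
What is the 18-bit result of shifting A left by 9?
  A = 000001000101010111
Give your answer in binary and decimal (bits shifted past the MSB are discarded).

Shift left by 9: drop the top 9 bit(s), append 9 zero(s) on the right.
  000001000101010111  ->  discard [000001000], keep [101010111], append 000000000
= 101010111000000000

Answer: 101010111000000000 (175616)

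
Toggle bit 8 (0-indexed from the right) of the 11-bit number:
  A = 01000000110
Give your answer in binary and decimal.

Mask = 1 << 8 = 00100000000
Bit 8 of A is 0; XOR with the mask flips it to 1.
  01000000110
^ 00100000000
-------------
  01100000110

Answer: 01100000110 (774)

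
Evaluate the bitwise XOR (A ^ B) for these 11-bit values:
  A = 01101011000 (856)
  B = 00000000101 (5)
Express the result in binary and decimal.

Apply ^ to each column (1 where bits differ):
  01101011000
^ 00000000101
-------------
  01101011101

Answer: 01101011101 (861)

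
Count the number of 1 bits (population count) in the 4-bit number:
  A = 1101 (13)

1101
1-bits at positions (from bit 0 = LSB): 0, 2, 3
Count = 3

Answer: 3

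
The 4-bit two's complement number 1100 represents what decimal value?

MSB is 1, so the value is negative. Find the magnitude:
1. Invert bits:  0011
2. Add 1:        0100  = 4
3. Apply sign:   -4

Answer: -4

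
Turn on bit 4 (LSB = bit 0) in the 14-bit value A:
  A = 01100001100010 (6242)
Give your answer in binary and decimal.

Mask = 1 << 4 = 00000000010000
Bit 4 of A is 0, so OR-ing with the mask flips it to 1.
  01100001100010
| 00000000010000
----------------
  01100001110010

Answer: 01100001110010 (6258)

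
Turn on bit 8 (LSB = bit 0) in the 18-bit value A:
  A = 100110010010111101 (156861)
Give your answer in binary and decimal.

Mask = 1 << 8 = 000000000100000000
Bit 8 of A is 0, so OR-ing with the mask flips it to 1.
  100110010010111101
| 000000000100000000
--------------------
  100110010110111101

Answer: 100110010110111101 (157117)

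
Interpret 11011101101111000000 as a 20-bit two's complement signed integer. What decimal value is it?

MSB is 1, so the value is negative. Find the magnitude:
1. Invert bits:  00100010010000111111
2. Add 1:        00100010010001000000  = 140352
3. Apply sign:   -140352

Answer: -140352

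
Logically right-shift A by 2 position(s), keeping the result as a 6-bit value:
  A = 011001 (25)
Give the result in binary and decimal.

Logical shift right by 2: drop the bottom 2 bit(s), prepend 2 zero(s) on the left.
  011001  ->  keep [0110], discard [01], prepend 00
= 000110

Answer: 000110 (6)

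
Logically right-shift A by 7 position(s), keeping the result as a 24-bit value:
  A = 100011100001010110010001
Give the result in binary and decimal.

Logical shift right by 7: drop the bottom 7 bit(s), prepend 7 zero(s) on the left.
  100011100001010110010001  ->  keep [10001110000101011], discard [0010001], prepend 0000000
= 000000010001110000101011

Answer: 000000010001110000101011 (72747)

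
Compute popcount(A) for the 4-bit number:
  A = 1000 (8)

1000
1-bits at positions (from bit 0 = LSB): 3
Count = 1

Answer: 1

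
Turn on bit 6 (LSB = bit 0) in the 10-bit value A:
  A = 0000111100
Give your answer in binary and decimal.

Mask = 1 << 6 = 0001000000
Bit 6 of A is 0, so OR-ing with the mask flips it to 1.
  0000111100
| 0001000000
------------
  0001111100

Answer: 0001111100 (124)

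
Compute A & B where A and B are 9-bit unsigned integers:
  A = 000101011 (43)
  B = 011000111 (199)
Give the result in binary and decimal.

Apply & to each column (1 only where both bits are 1):
  000101011
& 011000111
-----------
  000000011

Answer: 000000011 (3)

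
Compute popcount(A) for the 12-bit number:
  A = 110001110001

110001110001
1-bits at positions (from bit 0 = LSB): 0, 4, 5, 6, 10, 11
Count = 6

Answer: 6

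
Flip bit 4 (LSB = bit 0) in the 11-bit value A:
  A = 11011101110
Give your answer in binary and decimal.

Mask = 1 << 4 = 00000010000
Bit 4 of A is 0; XOR with the mask flips it to 1.
  11011101110
^ 00000010000
-------------
  11011111110

Answer: 11011111110 (1790)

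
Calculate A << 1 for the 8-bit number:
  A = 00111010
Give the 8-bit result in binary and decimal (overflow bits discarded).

Shift left by 1: drop the top 1 bit(s), append 1 zero(s) on the right.
  00111010  ->  discard [0], keep [0111010], append 0
= 01110100

Answer: 01110100 (116)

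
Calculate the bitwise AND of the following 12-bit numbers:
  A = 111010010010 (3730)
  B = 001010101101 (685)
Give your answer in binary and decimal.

Apply & to each column (1 only where both bits are 1):
  111010010010
& 001010101101
--------------
  001010000000

Answer: 001010000000 (640)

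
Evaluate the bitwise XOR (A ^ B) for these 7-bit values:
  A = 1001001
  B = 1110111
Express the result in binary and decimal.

Apply ^ to each column (1 where bits differ):
  1001001
^ 1110111
---------
  0111110

Answer: 0111110 (62)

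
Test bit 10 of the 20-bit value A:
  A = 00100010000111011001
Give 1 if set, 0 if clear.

Bit 10 is the 11th from the right.
  00100010000111011001
           ^
That bit is 0.

Answer: 0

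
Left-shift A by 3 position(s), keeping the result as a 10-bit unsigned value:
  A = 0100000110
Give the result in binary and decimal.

Shift left by 3: drop the top 3 bit(s), append 3 zero(s) on the right.
  0100000110  ->  discard [010], keep [0000110], append 000
= 0000110000

Answer: 0000110000 (48)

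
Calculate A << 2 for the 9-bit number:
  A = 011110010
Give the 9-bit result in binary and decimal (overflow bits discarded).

Shift left by 2: drop the top 2 bit(s), append 2 zero(s) on the right.
  011110010  ->  discard [01], keep [1110010], append 00
= 111001000

Answer: 111001000 (456)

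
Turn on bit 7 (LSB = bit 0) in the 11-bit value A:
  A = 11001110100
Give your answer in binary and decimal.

Mask = 1 << 7 = 00010000000
Bit 7 of A is 0, so OR-ing with the mask flips it to 1.
  11001110100
| 00010000000
-------------
  11011110100

Answer: 11011110100 (1780)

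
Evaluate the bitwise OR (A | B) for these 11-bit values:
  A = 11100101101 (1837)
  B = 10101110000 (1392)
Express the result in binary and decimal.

Apply | to each column (1 where either bit is 1):
  11100101101
| 10101110000
-------------
  11101111101

Answer: 11101111101 (1917)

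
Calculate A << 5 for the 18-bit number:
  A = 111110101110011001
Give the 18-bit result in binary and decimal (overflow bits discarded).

Shift left by 5: drop the top 5 bit(s), append 5 zero(s) on the right.
  111110101110011001  ->  discard [11111], keep [0101110011001], append 00000
= 010111001100100000

Answer: 010111001100100000 (95008)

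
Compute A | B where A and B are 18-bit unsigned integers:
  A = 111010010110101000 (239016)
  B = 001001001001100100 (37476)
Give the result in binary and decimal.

Apply | to each column (1 where either bit is 1):
  111010010110101000
| 001001001001100100
--------------------
  111011011111101100

Answer: 111011011111101100 (243692)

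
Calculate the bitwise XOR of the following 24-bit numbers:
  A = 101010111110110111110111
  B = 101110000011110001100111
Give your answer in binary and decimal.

Apply ^ to each column (1 where bits differ):
  101010111110110111110111
^ 101110000011110001100111
--------------------------
  000100111101000110010000

Answer: 000100111101000110010000 (1298832)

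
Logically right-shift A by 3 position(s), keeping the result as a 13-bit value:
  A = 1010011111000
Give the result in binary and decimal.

Logical shift right by 3: drop the bottom 3 bit(s), prepend 3 zero(s) on the left.
  1010011111000  ->  keep [1010011111], discard [000], prepend 000
= 0001010011111

Answer: 0001010011111 (671)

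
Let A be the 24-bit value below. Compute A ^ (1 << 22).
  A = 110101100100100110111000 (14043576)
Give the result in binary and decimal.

Mask = 1 << 22 = 010000000000000000000000
Bit 22 of A is 1; XOR with the mask flips it to 0.
  110101100100100110111000
^ 010000000000000000000000
--------------------------
  100101100100100110111000

Answer: 100101100100100110111000 (9849272)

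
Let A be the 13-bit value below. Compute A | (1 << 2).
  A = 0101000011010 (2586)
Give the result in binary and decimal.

Mask = 1 << 2 = 0000000000100
Bit 2 of A is 0, so OR-ing with the mask flips it to 1.
  0101000011010
| 0000000000100
---------------
  0101000011110

Answer: 0101000011110 (2590)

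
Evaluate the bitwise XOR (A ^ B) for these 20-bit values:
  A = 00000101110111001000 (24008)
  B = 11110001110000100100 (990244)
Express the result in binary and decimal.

Apply ^ to each column (1 where bits differ):
  00000101110111001000
^ 11110001110000100100
----------------------
  11110100000111101100

Answer: 11110100000111101100 (999916)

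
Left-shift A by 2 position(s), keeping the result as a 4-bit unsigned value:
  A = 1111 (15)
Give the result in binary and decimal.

Shift left by 2: drop the top 2 bit(s), append 2 zero(s) on the right.
  1111  ->  discard [11], keep [11], append 00
= 1100

Answer: 1100 (12)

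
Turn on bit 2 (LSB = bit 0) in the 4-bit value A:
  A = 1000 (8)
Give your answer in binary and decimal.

Mask = 1 << 2 = 0100
Bit 2 of A is 0, so OR-ing with the mask flips it to 1.
  1000
| 0100
------
  1100

Answer: 1100 (12)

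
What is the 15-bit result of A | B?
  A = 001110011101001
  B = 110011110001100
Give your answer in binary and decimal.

Apply | to each column (1 where either bit is 1):
  001110011101001
| 110011110001100
-----------------
  111111111101101

Answer: 111111111101101 (32749)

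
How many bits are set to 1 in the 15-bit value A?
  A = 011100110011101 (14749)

011100110011101
1-bits at positions (from bit 0 = LSB): 0, 2, 3, 4, 7, 8, 11, 12, 13
Count = 9

Answer: 9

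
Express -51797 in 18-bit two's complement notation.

1. Binary of +51797:  001100101001010101
2. Invert bits:     110011010110101010
3. Add 1:           110011010110101011

Answer: 110011010110101011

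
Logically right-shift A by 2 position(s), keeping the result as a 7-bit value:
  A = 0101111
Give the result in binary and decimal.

Logical shift right by 2: drop the bottom 2 bit(s), prepend 2 zero(s) on the left.
  0101111  ->  keep [01011], discard [11], prepend 00
= 0001011

Answer: 0001011 (11)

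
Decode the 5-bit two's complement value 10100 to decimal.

MSB is 1, so the value is negative. Find the magnitude:
1. Invert bits:  01011
2. Add 1:        01100  = 12
3. Apply sign:   -12

Answer: -12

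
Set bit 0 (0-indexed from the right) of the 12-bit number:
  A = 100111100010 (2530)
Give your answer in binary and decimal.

Mask = 1 << 0 = 000000000001
Bit 0 of A is 0, so OR-ing with the mask flips it to 1.
  100111100010
| 000000000001
--------------
  100111100011

Answer: 100111100011 (2531)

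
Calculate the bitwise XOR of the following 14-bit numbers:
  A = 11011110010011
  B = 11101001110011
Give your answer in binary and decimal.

Apply ^ to each column (1 where bits differ):
  11011110010011
^ 11101001110011
----------------
  00110111100000

Answer: 00110111100000 (3552)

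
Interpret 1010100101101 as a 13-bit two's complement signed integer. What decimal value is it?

MSB is 1, so the value is negative. Find the magnitude:
1. Invert bits:  0101011010010
2. Add 1:        0101011010011  = 2771
3. Apply sign:   -2771

Answer: -2771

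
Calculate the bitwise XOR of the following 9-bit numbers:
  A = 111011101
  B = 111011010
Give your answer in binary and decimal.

Apply ^ to each column (1 where bits differ):
  111011101
^ 111011010
-----------
  000000111

Answer: 000000111 (7)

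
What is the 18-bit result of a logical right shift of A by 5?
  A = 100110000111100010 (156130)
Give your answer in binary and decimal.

Logical shift right by 5: drop the bottom 5 bit(s), prepend 5 zero(s) on the left.
  100110000111100010  ->  keep [1001100001111], discard [00010], prepend 00000
= 000001001100001111

Answer: 000001001100001111 (4879)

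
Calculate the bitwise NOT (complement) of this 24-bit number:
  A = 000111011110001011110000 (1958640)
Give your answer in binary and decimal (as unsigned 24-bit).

Flip each bit (0->1, 1->0):
  000111011110001011110000
  111000100001110100001111

Answer: 111000100001110100001111 (14818575)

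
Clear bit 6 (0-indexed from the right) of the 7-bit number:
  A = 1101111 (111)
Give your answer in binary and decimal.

Mask = ~(1 << 6) = 0111111
Bit 6 of A is 1, so AND-ing with the mask clears it to 0.
  1101111
& 0111111
---------
  0101111

Answer: 0101111 (47)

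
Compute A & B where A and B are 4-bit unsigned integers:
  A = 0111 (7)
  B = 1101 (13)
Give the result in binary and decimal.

Apply & to each column (1 only where both bits are 1):
  0111
& 1101
------
  0101

Answer: 0101 (5)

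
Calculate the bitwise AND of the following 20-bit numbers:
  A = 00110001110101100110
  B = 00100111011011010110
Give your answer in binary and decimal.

Apply & to each column (1 only where both bits are 1):
  00110001110101100110
& 00100111011011010110
----------------------
  00100001010001000110

Answer: 00100001010001000110 (136262)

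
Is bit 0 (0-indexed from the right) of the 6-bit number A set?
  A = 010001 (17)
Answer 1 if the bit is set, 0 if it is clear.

Bit 0 is the 1st from the right.
  010001
       ^
That bit is 1.

Answer: 1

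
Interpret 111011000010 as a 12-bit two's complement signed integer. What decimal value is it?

MSB is 1, so the value is negative. Find the magnitude:
1. Invert bits:  000100111101
2. Add 1:        000100111110  = 318
3. Apply sign:   -318

Answer: -318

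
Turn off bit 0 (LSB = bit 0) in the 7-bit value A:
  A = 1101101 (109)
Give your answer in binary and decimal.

Mask = ~(1 << 0) = 1111110
Bit 0 of A is 1, so AND-ing with the mask clears it to 0.
  1101101
& 1111110
---------
  1101100

Answer: 1101100 (108)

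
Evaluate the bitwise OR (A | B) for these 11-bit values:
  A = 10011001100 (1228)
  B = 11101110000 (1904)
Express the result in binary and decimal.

Apply | to each column (1 where either bit is 1):
  10011001100
| 11101110000
-------------
  11111111100

Answer: 11111111100 (2044)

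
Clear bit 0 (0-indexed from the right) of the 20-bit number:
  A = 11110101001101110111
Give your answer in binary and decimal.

Mask = ~(1 << 0) = 11111111111111111110
Bit 0 of A is 1, so AND-ing with the mask clears it to 0.
  11110101001101110111
& 11111111111111111110
----------------------
  11110101001101110110

Answer: 11110101001101110110 (1004406)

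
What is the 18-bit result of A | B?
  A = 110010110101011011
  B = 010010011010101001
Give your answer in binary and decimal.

Apply | to each column (1 where either bit is 1):
  110010110101011011
| 010010011010101001
--------------------
  110010111111111011

Answer: 110010111111111011 (208891)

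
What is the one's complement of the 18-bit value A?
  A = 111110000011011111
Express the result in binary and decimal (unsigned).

Flip each bit (0->1, 1->0):
  111110000011011111
  000001111100100000

Answer: 000001111100100000 (7968)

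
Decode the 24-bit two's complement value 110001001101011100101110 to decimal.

MSB is 1, so the value is negative. Find the magnitude:
1. Invert bits:  001110110010100011010001
2. Add 1:        001110110010100011010010  = 3877074
3. Apply sign:   -3877074

Answer: -3877074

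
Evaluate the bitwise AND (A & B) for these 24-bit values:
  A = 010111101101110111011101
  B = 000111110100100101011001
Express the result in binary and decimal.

Apply & to each column (1 only where both bits are 1):
  010111101101110111011101
& 000111110100100101011001
--------------------------
  000111100100100101011001

Answer: 000111100100100101011001 (1984857)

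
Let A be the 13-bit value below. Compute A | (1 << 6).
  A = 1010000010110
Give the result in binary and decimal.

Mask = 1 << 6 = 0000001000000
Bit 6 of A is 0, so OR-ing with the mask flips it to 1.
  1010000010110
| 0000001000000
---------------
  1010001010110

Answer: 1010001010110 (5206)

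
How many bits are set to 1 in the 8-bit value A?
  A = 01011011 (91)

01011011
1-bits at positions (from bit 0 = LSB): 0, 1, 3, 4, 6
Count = 5

Answer: 5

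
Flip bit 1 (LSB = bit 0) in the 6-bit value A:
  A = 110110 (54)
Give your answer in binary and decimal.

Mask = 1 << 1 = 000010
Bit 1 of A is 1; XOR with the mask flips it to 0.
  110110
^ 000010
--------
  110100

Answer: 110100 (52)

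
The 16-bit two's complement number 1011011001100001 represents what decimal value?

MSB is 1, so the value is negative. Find the magnitude:
1. Invert bits:  0100100110011110
2. Add 1:        0100100110011111  = 18847
3. Apply sign:   -18847

Answer: -18847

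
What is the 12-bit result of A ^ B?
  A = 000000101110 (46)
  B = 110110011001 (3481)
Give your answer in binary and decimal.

Apply ^ to each column (1 where bits differ):
  000000101110
^ 110110011001
--------------
  110110110111

Answer: 110110110111 (3511)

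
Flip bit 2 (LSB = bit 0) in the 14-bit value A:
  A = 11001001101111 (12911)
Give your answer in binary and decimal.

Mask = 1 << 2 = 00000000000100
Bit 2 of A is 1; XOR with the mask flips it to 0.
  11001001101111
^ 00000000000100
----------------
  11001001101011

Answer: 11001001101011 (12907)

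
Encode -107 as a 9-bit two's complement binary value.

1. Binary of +107:  001101011
2. Invert bits:     110010100
3. Add 1:           110010101

Answer: 110010101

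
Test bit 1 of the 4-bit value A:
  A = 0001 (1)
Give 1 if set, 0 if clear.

Bit 1 is the 2nd from the right.
  0001
    ^
That bit is 0.

Answer: 0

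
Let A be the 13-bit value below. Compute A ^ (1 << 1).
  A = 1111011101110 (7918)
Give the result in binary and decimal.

Mask = 1 << 1 = 0000000000010
Bit 1 of A is 1; XOR with the mask flips it to 0.
  1111011101110
^ 0000000000010
---------------
  1111011101100

Answer: 1111011101100 (7916)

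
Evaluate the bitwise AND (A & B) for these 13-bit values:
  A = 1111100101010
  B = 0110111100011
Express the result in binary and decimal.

Apply & to each column (1 only where both bits are 1):
  1111100101010
& 0110111100011
---------------
  0110100100010

Answer: 0110100100010 (3362)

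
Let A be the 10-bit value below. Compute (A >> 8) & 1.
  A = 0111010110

Bit 8 is the 9th from the right.
  0111010110
   ^
That bit is 1.

Answer: 1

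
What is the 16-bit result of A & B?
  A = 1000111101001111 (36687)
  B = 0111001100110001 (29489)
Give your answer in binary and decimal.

Apply & to each column (1 only where both bits are 1):
  1000111101001111
& 0111001100110001
------------------
  0000001100000001

Answer: 0000001100000001 (769)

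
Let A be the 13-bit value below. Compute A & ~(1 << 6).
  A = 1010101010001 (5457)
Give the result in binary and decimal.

Mask = ~(1 << 6) = 1111110111111
Bit 6 of A is 1, so AND-ing with the mask clears it to 0.
  1010101010001
& 1111110111111
---------------
  1010100010001

Answer: 1010100010001 (5393)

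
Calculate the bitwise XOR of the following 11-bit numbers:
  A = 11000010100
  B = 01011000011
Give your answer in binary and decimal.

Apply ^ to each column (1 where bits differ):
  11000010100
^ 01011000011
-------------
  10011010111

Answer: 10011010111 (1239)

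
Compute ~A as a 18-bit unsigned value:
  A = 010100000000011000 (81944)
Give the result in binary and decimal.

Flip each bit (0->1, 1->0):
  010100000000011000
  101011111111100111

Answer: 101011111111100111 (180199)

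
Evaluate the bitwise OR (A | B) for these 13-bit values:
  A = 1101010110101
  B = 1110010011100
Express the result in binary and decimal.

Apply | to each column (1 where either bit is 1):
  1101010110101
| 1110010011100
---------------
  1111010111101

Answer: 1111010111101 (7869)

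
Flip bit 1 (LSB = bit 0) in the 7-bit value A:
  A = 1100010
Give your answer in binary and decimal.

Mask = 1 << 1 = 0000010
Bit 1 of A is 1; XOR with the mask flips it to 0.
  1100010
^ 0000010
---------
  1100000

Answer: 1100000 (96)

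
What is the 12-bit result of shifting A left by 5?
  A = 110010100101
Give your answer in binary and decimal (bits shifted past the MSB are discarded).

Shift left by 5: drop the top 5 bit(s), append 5 zero(s) on the right.
  110010100101  ->  discard [11001], keep [0100101], append 00000
= 010010100000

Answer: 010010100000 (1184)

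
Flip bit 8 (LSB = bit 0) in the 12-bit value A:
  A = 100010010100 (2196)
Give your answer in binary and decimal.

Mask = 1 << 8 = 000100000000
Bit 8 of A is 0; XOR with the mask flips it to 1.
  100010010100
^ 000100000000
--------------
  100110010100

Answer: 100110010100 (2452)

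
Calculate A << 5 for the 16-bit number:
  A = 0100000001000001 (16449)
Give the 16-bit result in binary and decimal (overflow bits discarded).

Shift left by 5: drop the top 5 bit(s), append 5 zero(s) on the right.
  0100000001000001  ->  discard [01000], keep [00001000001], append 00000
= 0000100000100000

Answer: 0000100000100000 (2080)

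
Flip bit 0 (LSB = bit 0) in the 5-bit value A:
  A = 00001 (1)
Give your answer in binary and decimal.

Mask = 1 << 0 = 00001
Bit 0 of A is 1; XOR with the mask flips it to 0.
  00001
^ 00001
-------
  00000

Answer: 00000 (0)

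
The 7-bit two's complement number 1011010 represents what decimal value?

MSB is 1, so the value is negative. Find the magnitude:
1. Invert bits:  0100101
2. Add 1:        0100110  = 38
3. Apply sign:   -38

Answer: -38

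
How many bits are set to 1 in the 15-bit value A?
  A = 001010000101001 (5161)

001010000101001
1-bits at positions (from bit 0 = LSB): 0, 3, 5, 10, 12
Count = 5

Answer: 5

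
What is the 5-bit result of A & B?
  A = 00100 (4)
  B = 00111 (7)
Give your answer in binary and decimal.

Apply & to each column (1 only where both bits are 1):
  00100
& 00111
-------
  00100

Answer: 00100 (4)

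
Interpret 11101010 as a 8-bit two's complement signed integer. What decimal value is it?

MSB is 1, so the value is negative. Find the magnitude:
1. Invert bits:  00010101
2. Add 1:        00010110  = 22
3. Apply sign:   -22

Answer: -22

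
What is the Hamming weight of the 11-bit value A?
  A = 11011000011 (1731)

11011000011
1-bits at positions (from bit 0 = LSB): 0, 1, 6, 7, 9, 10
Count = 6

Answer: 6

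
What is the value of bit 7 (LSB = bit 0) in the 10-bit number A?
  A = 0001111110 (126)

Bit 7 is the 8th from the right.
  0001111110
    ^
That bit is 0.

Answer: 0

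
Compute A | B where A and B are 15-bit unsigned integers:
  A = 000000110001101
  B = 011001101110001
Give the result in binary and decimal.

Apply | to each column (1 where either bit is 1):
  000000110001101
| 011001101110001
-----------------
  011001111111101

Answer: 011001111111101 (13309)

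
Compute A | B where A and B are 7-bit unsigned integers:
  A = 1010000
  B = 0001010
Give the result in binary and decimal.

Apply | to each column (1 where either bit is 1):
  1010000
| 0001010
---------
  1011010

Answer: 1011010 (90)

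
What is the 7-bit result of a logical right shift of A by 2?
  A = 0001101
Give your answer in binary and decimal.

Logical shift right by 2: drop the bottom 2 bit(s), prepend 2 zero(s) on the left.
  0001101  ->  keep [00011], discard [01], prepend 00
= 0000011

Answer: 0000011 (3)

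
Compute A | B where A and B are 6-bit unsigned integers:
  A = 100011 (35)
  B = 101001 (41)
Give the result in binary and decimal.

Apply | to each column (1 where either bit is 1):
  100011
| 101001
--------
  101011

Answer: 101011 (43)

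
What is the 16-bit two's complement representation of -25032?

1. Binary of +25032:  0110000111001000
2. Invert bits:     1001111000110111
3. Add 1:           1001111000111000

Answer: 1001111000111000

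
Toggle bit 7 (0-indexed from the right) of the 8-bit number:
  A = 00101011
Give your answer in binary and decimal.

Mask = 1 << 7 = 10000000
Bit 7 of A is 0; XOR with the mask flips it to 1.
  00101011
^ 10000000
----------
  10101011

Answer: 10101011 (171)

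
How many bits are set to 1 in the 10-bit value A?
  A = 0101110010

0101110010
1-bits at positions (from bit 0 = LSB): 1, 4, 5, 6, 8
Count = 5

Answer: 5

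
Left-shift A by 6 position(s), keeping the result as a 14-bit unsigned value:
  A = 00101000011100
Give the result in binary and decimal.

Shift left by 6: drop the top 6 bit(s), append 6 zero(s) on the right.
  00101000011100  ->  discard [001010], keep [00011100], append 000000
= 00011100000000

Answer: 00011100000000 (1792)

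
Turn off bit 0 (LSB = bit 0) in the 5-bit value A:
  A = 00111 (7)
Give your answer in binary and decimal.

Mask = ~(1 << 0) = 11110
Bit 0 of A is 1, so AND-ing with the mask clears it to 0.
  00111
& 11110
-------
  00110

Answer: 00110 (6)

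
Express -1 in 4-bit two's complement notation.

1. Binary of +1:  0001
2. Invert bits:     1110
3. Add 1:           1111

Answer: 1111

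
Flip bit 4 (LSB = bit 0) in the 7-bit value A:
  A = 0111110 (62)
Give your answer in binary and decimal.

Mask = 1 << 4 = 0010000
Bit 4 of A is 1; XOR with the mask flips it to 0.
  0111110
^ 0010000
---------
  0101110

Answer: 0101110 (46)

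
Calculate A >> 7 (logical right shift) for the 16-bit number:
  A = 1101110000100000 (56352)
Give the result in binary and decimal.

Logical shift right by 7: drop the bottom 7 bit(s), prepend 7 zero(s) on the left.
  1101110000100000  ->  keep [110111000], discard [0100000], prepend 0000000
= 0000000110111000

Answer: 0000000110111000 (440)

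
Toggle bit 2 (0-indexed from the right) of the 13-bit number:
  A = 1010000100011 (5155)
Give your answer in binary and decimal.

Mask = 1 << 2 = 0000000000100
Bit 2 of A is 0; XOR with the mask flips it to 1.
  1010000100011
^ 0000000000100
---------------
  1010000100111

Answer: 1010000100111 (5159)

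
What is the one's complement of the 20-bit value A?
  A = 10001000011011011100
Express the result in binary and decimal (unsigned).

Flip each bit (0->1, 1->0):
  10001000011011011100
  01110111100100100011

Answer: 01110111100100100011 (489763)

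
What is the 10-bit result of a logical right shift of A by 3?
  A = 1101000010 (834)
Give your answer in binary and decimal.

Logical shift right by 3: drop the bottom 3 bit(s), prepend 3 zero(s) on the left.
  1101000010  ->  keep [1101000], discard [010], prepend 000
= 0001101000

Answer: 0001101000 (104)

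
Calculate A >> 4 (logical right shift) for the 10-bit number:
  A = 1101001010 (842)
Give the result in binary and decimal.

Logical shift right by 4: drop the bottom 4 bit(s), prepend 4 zero(s) on the left.
  1101001010  ->  keep [110100], discard [1010], prepend 0000
= 0000110100

Answer: 0000110100 (52)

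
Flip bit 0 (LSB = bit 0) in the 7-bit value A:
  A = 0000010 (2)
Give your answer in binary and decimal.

Mask = 1 << 0 = 0000001
Bit 0 of A is 0; XOR with the mask flips it to 1.
  0000010
^ 0000001
---------
  0000011

Answer: 0000011 (3)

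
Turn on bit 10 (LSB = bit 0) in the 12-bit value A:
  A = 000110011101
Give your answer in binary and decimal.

Mask = 1 << 10 = 010000000000
Bit 10 of A is 0, so OR-ing with the mask flips it to 1.
  000110011101
| 010000000000
--------------
  010110011101

Answer: 010110011101 (1437)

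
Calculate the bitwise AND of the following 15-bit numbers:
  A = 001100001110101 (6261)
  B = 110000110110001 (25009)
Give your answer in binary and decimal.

Apply & to each column (1 only where both bits are 1):
  001100001110101
& 110000110110001
-----------------
  000000000110001

Answer: 000000000110001 (49)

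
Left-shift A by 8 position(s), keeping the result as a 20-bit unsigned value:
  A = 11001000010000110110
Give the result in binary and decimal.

Shift left by 8: drop the top 8 bit(s), append 8 zero(s) on the right.
  11001000010000110110  ->  discard [11001000], keep [010000110110], append 00000000
= 01000011011000000000

Answer: 01000011011000000000 (275968)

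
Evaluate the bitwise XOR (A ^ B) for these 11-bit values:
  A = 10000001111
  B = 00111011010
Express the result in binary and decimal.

Apply ^ to each column (1 where bits differ):
  10000001111
^ 00111011010
-------------
  10111010101

Answer: 10111010101 (1493)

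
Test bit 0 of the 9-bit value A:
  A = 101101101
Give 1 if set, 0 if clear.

Bit 0 is the 1st from the right.
  101101101
          ^
That bit is 1.

Answer: 1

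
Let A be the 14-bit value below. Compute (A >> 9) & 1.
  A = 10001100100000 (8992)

Bit 9 is the 10th from the right.
  10001100100000
      ^
That bit is 1.

Answer: 1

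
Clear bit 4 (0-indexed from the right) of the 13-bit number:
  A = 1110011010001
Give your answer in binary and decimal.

Mask = ~(1 << 4) = 1111111101111
Bit 4 of A is 1, so AND-ing with the mask clears it to 0.
  1110011010001
& 1111111101111
---------------
  1110011000001

Answer: 1110011000001 (7361)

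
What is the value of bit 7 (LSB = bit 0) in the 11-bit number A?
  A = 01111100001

Bit 7 is the 8th from the right.
  01111100001
     ^
That bit is 1.

Answer: 1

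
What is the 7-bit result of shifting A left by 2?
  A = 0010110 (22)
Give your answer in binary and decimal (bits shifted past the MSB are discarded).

Shift left by 2: drop the top 2 bit(s), append 2 zero(s) on the right.
  0010110  ->  discard [00], keep [10110], append 00
= 1011000

Answer: 1011000 (88)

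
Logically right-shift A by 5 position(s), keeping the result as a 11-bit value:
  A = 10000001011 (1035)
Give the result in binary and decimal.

Logical shift right by 5: drop the bottom 5 bit(s), prepend 5 zero(s) on the left.
  10000001011  ->  keep [100000], discard [01011], prepend 00000
= 00000100000

Answer: 00000100000 (32)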